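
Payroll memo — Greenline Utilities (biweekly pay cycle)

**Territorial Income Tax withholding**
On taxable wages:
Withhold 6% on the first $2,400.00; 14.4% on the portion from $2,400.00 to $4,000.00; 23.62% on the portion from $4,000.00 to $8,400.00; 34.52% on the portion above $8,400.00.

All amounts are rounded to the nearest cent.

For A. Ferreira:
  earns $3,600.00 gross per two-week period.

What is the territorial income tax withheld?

Territorial Income Tax: taxable = $3,600.00
  $144.00 + 14.4% × ($3,600.00 − $2,400.00) = $144.00 + 14.4% × $1,200.00 = $316.80

$316.80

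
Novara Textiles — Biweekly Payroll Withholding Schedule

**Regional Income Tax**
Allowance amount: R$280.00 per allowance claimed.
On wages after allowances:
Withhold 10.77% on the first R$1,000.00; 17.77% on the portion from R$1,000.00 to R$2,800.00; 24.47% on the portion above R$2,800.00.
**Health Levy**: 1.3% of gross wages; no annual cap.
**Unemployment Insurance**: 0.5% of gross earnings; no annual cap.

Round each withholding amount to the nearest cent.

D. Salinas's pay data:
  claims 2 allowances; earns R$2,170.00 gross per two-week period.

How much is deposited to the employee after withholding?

R$1,914.84

Regional Income Tax: taxable = R$2,170.00 − 2×R$280.00 = R$1,610.00
  R$107.70 + 17.77% × (R$1,610.00 − R$1,000.00) = R$107.70 + 17.77% × R$610.00 = R$216.10
Health Levy: 1.3% × R$2,170.00 = R$28.21
Unemployment Insurance: 0.5% × R$2,170.00 = R$10.85
Total withheld: R$216.10 + R$28.21 + R$10.85 = R$255.16
Net pay: R$2,170.00 − R$255.16 = R$1,914.84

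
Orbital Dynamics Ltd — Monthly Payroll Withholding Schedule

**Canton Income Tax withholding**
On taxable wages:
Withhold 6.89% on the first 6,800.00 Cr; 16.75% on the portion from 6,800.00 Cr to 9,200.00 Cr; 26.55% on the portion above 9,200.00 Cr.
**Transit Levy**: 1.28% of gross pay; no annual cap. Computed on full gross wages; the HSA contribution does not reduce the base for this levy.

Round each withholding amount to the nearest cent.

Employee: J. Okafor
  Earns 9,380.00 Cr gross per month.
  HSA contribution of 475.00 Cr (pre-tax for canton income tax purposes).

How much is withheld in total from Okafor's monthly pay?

941.17 Cr

Canton Income Tax: taxable = 9,380.00 Cr − 475.00 Cr = 8,905.00 Cr
  468.52 Cr + 16.75% × (8,905.00 Cr − 6,800.00 Cr) = 468.52 Cr + 16.75% × 2,105.00 Cr = 821.11 Cr
Transit Levy: 1.28% × 9,380.00 Cr = 120.06 Cr
Total: 821.11 Cr + 120.06 Cr = 941.17 Cr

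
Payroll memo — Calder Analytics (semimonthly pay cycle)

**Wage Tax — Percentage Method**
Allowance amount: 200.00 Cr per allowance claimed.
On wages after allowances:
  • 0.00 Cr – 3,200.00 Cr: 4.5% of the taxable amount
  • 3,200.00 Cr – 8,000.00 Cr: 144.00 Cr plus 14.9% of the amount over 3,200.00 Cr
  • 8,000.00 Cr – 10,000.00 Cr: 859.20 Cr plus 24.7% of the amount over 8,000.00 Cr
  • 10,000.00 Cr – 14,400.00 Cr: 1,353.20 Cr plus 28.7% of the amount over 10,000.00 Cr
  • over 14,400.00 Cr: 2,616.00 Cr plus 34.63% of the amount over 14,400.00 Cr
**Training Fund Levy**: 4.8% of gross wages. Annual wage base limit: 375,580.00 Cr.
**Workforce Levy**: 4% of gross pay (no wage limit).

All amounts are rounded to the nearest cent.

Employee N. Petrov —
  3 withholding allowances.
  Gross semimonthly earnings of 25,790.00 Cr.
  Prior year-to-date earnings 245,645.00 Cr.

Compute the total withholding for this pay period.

Wage Tax: taxable = 25,790.00 Cr − 3×200.00 Cr = 25,190.00 Cr
  2,616.00 Cr + 34.63% × (25,190.00 Cr − 14,400.00 Cr) = 2,616.00 Cr + 34.63% × 10,790.00 Cr = 6,352.58 Cr
Training Fund Levy: 4.8% × 25,790.00 Cr = 1,237.92 Cr
Workforce Levy: 4% × 25,790.00 Cr = 1,031.60 Cr
Total: 6,352.58 Cr + 1,237.92 Cr + 1,031.60 Cr = 8,622.10 Cr

8,622.10 Cr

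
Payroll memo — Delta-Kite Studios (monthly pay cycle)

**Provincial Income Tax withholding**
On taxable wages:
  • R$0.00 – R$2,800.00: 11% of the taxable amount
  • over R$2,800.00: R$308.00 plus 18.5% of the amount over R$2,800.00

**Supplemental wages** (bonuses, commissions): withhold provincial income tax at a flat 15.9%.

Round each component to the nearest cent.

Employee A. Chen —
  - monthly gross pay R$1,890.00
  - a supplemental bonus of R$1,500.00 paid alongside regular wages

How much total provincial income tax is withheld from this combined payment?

Provincial Income Tax: taxable = R$1,890.00
  11% × R$1,890.00 = R$207.90
Supplemental (15.9% flat on bonus): 15.9% × R$1,500.00 = R$238.50
Total provincial income tax: R$207.90 + R$238.50 = R$446.40

R$446.40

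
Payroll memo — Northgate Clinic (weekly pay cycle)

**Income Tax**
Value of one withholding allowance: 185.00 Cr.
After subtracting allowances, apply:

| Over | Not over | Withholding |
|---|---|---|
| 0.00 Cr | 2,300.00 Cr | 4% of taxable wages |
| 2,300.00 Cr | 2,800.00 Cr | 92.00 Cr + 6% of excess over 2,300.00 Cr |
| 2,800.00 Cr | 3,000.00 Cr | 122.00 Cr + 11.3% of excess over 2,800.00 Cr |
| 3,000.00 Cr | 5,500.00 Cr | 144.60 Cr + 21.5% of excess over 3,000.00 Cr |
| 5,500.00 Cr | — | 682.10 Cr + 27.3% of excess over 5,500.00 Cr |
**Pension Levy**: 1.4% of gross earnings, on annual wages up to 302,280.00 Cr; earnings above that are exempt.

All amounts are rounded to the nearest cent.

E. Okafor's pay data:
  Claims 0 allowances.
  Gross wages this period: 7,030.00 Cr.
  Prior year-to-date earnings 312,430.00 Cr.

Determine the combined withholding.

1,099.79 Cr

Income Tax: taxable = 7,030.00 Cr
  682.10 Cr + 27.3% × (7,030.00 Cr − 5,500.00 Cr) = 682.10 Cr + 27.3% × 1,530.00 Cr = 1,099.79 Cr
Pension Levy: YTD 312,430.00 Cr ≥ cap 302,280.00 Cr → 0.00 Cr
Total: 1,099.79 Cr + 0.00 Cr = 1,099.79 Cr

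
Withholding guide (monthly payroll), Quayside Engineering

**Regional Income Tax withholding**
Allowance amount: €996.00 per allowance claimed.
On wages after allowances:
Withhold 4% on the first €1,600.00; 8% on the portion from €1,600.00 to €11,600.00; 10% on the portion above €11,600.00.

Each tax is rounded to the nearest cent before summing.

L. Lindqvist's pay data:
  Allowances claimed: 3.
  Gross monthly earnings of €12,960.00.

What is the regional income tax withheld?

Regional Income Tax: taxable = €12,960.00 − 3×€996.00 = €9,972.00
  €64.00 + 8% × (€9,972.00 − €1,600.00) = €64.00 + 8% × €8,372.00 = €733.76

€733.76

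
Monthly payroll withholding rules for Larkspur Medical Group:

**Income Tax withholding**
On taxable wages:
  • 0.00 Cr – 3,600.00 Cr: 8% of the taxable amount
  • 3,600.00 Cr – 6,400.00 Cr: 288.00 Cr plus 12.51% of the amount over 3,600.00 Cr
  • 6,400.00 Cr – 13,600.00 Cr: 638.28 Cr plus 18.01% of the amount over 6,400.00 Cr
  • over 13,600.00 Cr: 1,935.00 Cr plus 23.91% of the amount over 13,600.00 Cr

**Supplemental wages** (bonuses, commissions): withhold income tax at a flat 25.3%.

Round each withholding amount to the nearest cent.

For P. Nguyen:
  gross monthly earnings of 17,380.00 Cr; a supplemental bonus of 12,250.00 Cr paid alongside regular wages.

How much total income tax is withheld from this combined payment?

Income Tax: taxable = 17,380.00 Cr
  1,935.00 Cr + 23.91% × (17,380.00 Cr − 13,600.00 Cr) = 1,935.00 Cr + 23.91% × 3,780.00 Cr = 2,838.80 Cr
Supplemental (25.3% flat on bonus): 25.3% × 12,250.00 Cr = 3,099.25 Cr
Total income tax: 2,838.80 Cr + 3,099.25 Cr = 5,938.05 Cr

5,938.05 Cr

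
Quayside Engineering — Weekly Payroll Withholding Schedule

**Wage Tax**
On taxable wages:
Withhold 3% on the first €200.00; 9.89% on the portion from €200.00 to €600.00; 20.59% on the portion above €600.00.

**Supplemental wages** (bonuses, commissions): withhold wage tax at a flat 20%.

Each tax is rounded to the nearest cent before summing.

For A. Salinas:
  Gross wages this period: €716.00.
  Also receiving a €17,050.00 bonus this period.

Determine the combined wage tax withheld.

€3,479.44

Wage Tax: taxable = €716.00
  €45.56 + 20.59% × (€716.00 − €600.00) = €45.56 + 20.59% × €116.00 = €69.44
Supplemental (20% flat on bonus): 20% × €17,050.00 = €3,410.00
Total wage tax: €69.44 + €3,410.00 = €3,479.44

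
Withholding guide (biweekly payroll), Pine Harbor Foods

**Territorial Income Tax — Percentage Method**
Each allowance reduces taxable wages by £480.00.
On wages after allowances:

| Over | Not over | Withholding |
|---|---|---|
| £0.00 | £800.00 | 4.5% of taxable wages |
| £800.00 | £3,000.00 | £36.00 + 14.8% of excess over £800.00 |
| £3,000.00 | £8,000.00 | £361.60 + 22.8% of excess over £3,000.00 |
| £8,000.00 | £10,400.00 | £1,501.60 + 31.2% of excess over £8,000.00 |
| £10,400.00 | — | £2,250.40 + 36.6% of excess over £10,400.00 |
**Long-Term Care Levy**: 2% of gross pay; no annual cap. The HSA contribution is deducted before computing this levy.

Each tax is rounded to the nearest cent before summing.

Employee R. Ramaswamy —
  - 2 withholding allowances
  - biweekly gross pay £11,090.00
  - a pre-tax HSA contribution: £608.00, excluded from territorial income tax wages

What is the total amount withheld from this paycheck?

£2,186.10

Territorial Income Tax: taxable = £11,090.00 − £608.00 − 2×£480.00 = £9,522.00
  £1,501.60 + 31.2% × (£9,522.00 − £8,000.00) = £1,501.60 + 31.2% × £1,522.00 = £1,976.46
Long-Term Care Levy: 2% × £10,482.00 = £209.64
Total: £1,976.46 + £209.64 = £2,186.10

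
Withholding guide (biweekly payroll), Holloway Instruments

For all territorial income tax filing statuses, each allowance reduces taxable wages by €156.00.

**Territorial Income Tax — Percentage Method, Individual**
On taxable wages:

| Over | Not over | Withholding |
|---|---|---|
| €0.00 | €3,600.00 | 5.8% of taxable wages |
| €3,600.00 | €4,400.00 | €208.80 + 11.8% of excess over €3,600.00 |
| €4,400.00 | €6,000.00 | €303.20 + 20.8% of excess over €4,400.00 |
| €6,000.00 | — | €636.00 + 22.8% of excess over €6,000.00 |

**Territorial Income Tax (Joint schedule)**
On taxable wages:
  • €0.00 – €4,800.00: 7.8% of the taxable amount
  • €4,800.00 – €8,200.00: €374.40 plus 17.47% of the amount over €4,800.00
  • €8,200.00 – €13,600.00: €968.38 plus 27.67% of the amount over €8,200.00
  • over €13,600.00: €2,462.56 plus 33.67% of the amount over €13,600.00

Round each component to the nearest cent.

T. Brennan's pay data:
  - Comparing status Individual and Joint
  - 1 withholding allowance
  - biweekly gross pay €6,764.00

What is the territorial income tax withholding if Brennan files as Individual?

Territorial Income Tax (Individual): taxable = €6,764.00 − 1×€156.00 = €6,608.00
  €636.00 + 22.8% × (€6,608.00 − €6,000.00) = €636.00 + 22.8% × €608.00 = €774.62

€774.62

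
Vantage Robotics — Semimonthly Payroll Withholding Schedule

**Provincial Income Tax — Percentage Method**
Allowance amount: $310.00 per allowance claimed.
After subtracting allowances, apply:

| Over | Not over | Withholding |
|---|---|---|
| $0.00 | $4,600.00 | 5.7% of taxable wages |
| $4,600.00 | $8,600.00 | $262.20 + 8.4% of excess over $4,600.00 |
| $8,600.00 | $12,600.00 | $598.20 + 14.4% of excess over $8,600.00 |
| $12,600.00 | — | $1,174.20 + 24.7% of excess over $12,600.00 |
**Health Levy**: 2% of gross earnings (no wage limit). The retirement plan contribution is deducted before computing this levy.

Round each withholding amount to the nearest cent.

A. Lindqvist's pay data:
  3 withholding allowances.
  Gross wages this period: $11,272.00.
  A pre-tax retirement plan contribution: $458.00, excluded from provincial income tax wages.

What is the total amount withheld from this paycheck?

$999.38

Provincial Income Tax: taxable = $11,272.00 − $458.00 − 3×$310.00 = $9,884.00
  $598.20 + 14.4% × ($9,884.00 − $8,600.00) = $598.20 + 14.4% × $1,284.00 = $783.10
Health Levy: 2% × $10,814.00 = $216.28
Total: $783.10 + $216.28 = $999.38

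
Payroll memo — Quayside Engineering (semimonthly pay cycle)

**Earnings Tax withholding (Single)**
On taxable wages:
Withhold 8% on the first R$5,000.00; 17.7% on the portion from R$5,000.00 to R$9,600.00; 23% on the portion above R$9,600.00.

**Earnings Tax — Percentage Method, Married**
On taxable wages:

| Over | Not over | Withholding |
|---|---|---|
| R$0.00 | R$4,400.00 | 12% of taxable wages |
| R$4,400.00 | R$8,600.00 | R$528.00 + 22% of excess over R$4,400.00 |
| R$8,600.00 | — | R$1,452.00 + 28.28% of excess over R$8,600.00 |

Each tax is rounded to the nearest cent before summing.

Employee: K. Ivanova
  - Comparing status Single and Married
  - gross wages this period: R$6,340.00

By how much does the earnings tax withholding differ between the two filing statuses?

Earnings Tax (Single): taxable = R$6,340.00
  R$400.00 + 17.7% × (R$6,340.00 − R$5,000.00) = R$400.00 + 17.7% × R$1,340.00 = R$637.18
Earnings Tax (Married): taxable = R$6,340.00
  R$528.00 + 22% × (R$6,340.00 − R$4,400.00) = R$528.00 + 22% × R$1,940.00 = R$954.80
Difference: |R$637.18 − R$954.80| = R$317.62 (higher under Married)

R$317.62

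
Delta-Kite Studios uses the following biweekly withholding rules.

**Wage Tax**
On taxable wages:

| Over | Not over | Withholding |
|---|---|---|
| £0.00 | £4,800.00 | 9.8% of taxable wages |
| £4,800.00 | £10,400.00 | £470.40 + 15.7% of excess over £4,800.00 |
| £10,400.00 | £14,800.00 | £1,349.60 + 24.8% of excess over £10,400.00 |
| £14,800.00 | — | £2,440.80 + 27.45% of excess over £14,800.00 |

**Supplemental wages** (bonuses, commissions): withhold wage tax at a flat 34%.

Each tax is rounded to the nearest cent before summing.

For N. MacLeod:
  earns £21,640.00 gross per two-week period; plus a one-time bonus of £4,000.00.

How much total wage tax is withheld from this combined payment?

Wage Tax: taxable = £21,640.00
  £2,440.80 + 27.45% × (£21,640.00 − £14,800.00) = £2,440.80 + 27.45% × £6,840.00 = £4,318.38
Supplemental (34% flat on bonus): 34% × £4,000.00 = £1,360.00
Total wage tax: £4,318.38 + £1,360.00 = £5,678.38

£5,678.38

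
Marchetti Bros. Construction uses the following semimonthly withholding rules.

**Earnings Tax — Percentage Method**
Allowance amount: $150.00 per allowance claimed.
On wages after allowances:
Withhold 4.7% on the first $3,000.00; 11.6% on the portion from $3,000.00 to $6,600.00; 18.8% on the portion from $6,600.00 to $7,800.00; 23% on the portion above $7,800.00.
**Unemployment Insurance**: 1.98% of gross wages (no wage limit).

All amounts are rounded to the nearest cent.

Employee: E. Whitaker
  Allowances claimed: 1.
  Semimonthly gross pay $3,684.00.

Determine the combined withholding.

$275.88

Earnings Tax: taxable = $3,684.00 − 1×$150.00 = $3,534.00
  $141.00 + 11.6% × ($3,534.00 − $3,000.00) = $141.00 + 11.6% × $534.00 = $202.94
Unemployment Insurance: 1.98% × $3,684.00 = $72.94
Total: $202.94 + $72.94 = $275.88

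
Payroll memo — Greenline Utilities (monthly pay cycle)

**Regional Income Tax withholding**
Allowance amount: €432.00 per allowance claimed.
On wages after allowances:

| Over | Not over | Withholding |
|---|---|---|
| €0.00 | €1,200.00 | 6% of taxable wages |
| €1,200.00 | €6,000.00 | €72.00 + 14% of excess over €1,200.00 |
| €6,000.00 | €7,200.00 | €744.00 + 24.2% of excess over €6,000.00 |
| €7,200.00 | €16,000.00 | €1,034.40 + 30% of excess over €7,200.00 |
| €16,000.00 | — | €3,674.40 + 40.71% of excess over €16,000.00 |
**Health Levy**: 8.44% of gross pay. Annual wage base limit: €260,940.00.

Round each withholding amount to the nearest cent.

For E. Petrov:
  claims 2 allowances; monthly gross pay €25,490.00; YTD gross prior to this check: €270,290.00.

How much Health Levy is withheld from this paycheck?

Health Levy: YTD €270,290.00 ≥ cap €260,940.00 → €0.00

€0.00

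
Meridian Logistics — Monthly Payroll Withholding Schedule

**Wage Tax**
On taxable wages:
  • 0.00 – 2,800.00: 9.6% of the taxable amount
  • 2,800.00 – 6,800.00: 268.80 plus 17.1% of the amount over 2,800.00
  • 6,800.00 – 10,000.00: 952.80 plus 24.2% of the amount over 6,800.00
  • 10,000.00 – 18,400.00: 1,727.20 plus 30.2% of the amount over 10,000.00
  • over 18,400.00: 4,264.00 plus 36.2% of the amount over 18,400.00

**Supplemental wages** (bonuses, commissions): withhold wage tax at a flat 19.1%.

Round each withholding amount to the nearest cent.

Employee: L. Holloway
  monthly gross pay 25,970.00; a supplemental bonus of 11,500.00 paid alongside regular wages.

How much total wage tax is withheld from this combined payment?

9,200.84

Wage Tax: taxable = 25,970.00
  4,264.00 + 36.2% × (25,970.00 − 18,400.00) = 4,264.00 + 36.2% × 7,570.00 = 7,004.34
Supplemental (19.1% flat on bonus): 19.1% × 11,500.00 = 2,196.50
Total wage tax: 7,004.34 + 2,196.50 = 9,200.84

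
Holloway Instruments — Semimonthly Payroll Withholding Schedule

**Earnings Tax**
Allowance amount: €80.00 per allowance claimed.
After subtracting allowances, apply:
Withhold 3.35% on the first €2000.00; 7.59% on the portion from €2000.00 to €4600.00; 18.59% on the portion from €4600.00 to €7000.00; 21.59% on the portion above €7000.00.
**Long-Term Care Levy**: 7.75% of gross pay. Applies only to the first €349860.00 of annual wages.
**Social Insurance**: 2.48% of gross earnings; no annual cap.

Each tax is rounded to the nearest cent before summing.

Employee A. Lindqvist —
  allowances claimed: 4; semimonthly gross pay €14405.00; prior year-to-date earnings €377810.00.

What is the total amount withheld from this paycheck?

€2597.39

Earnings Tax: taxable = €14405.00 − 4×€80.00 = €14085.00
  €710.50 + 21.59% × (€14085.00 − €7000.00) = €710.50 + 21.59% × €7085.00 = €2240.15
Long-Term Care Levy: YTD €377810.00 ≥ cap €349860.00 → €0.00
Social Insurance: 2.48% × €14405.00 = €357.24
Total: €2240.15 + €0.00 + €357.24 = €2597.39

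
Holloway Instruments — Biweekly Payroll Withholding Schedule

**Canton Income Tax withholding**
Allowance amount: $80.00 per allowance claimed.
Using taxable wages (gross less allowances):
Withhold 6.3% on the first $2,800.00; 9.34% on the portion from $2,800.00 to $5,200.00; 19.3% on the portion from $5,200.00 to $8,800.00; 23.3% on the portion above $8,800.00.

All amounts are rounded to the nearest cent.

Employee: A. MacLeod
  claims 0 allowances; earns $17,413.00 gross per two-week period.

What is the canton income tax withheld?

Canton Income Tax: taxable = $17,413.00
  $1,095.36 + 23.3% × ($17,413.00 − $8,800.00) = $1,095.36 + 23.3% × $8,613.00 = $3,102.19

$3,102.19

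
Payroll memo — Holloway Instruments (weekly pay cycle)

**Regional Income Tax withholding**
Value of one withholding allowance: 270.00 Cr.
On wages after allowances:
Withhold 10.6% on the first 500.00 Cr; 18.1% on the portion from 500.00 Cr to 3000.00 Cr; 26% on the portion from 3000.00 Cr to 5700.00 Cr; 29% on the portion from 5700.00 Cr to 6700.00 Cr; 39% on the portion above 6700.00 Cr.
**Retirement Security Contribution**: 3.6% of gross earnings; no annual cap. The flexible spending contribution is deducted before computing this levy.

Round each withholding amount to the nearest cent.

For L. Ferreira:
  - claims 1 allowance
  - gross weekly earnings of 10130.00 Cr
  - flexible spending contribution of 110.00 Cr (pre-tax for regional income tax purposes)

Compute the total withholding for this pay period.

Regional Income Tax: taxable = 10130.00 Cr − 110.00 Cr − 1×270.00 Cr = 9750.00 Cr
  1497.50 Cr + 39% × (9750.00 Cr − 6700.00 Cr) = 1497.50 Cr + 39% × 3050.00 Cr = 2687.00 Cr
Retirement Security Contribution: 3.6% × 10020.00 Cr = 360.72 Cr
Total: 2687.00 Cr + 360.72 Cr = 3047.72 Cr

3047.72 Cr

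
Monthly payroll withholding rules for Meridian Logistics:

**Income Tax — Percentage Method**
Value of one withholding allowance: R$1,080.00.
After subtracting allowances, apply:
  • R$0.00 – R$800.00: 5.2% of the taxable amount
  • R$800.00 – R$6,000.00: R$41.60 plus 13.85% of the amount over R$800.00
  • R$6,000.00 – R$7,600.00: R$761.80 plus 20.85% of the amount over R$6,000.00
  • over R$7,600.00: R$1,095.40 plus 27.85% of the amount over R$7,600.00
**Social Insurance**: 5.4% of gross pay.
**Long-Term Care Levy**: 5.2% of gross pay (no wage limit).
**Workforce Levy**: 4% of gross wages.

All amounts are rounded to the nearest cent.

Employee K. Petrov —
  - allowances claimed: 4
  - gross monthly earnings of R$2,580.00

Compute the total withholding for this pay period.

R$376.68

Income Tax: taxable = R$2,580.00 − 4×R$1,080.00 = R$-1,740.00
  Taxable ≤ 0 → R$0.00
Social Insurance: 5.4% × R$2,580.00 = R$139.32
Long-Term Care Levy: 5.2% × R$2,580.00 = R$134.16
Workforce Levy: 4% × R$2,580.00 = R$103.20
Total: R$0.00 + R$139.32 + R$134.16 + R$103.20 = R$376.68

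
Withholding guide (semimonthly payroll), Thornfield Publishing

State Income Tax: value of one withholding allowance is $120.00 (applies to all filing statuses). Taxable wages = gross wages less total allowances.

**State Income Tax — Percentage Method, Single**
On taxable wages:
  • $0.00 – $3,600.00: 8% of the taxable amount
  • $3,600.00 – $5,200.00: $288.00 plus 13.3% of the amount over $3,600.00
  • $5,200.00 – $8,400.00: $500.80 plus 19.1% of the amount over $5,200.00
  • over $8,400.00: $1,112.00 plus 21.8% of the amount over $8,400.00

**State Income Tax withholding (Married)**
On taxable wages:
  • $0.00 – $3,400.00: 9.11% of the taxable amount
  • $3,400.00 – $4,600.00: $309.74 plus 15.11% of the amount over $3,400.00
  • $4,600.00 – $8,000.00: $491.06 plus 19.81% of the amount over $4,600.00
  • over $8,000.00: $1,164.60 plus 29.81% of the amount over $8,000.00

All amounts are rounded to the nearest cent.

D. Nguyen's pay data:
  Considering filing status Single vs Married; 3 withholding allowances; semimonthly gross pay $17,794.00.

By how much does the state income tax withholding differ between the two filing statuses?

$895.47

State Income Tax (Single): taxable = $17,794.00 − 3×$120.00 = $17,434.00
  $1,112.00 + 21.8% × ($17,434.00 − $8,400.00) = $1,112.00 + 21.8% × $9,034.00 = $3,081.41
State Income Tax (Married): taxable = $17,794.00 − 3×$120.00 = $17,434.00
  $1,164.60 + 29.81% × ($17,434.00 − $8,000.00) = $1,164.60 + 29.81% × $9,434.00 = $3,976.88
Difference: |$3,081.41 − $3,976.88| = $895.47 (higher under Married)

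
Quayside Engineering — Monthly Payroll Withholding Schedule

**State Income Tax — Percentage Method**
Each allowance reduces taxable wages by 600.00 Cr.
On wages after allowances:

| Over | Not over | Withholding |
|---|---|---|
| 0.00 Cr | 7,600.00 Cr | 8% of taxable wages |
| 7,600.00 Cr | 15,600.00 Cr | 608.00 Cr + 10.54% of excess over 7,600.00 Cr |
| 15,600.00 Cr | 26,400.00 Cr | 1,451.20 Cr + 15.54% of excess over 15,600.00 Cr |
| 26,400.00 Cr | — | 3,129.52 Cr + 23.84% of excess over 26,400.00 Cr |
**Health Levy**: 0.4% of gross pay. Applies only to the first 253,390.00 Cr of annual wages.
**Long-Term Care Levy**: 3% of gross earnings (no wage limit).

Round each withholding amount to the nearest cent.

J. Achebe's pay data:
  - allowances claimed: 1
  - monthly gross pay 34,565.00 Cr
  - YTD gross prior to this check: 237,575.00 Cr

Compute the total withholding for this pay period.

6,033.23 Cr

State Income Tax: taxable = 34,565.00 Cr − 1×600.00 Cr = 33,965.00 Cr
  3,129.52 Cr + 23.84% × (33,965.00 Cr − 26,400.00 Cr) = 3,129.52 Cr + 23.84% × 7,565.00 Cr = 4,933.02 Cr
Health Levy: cap 253,390.00 Cr − YTD 237,575.00 Cr = 15,815.00 Cr subject; 0.4% × 15,815.00 Cr = 63.26 Cr
Long-Term Care Levy: 3% × 34,565.00 Cr = 1,036.95 Cr
Total: 4,933.02 Cr + 63.26 Cr + 1,036.95 Cr = 6,033.23 Cr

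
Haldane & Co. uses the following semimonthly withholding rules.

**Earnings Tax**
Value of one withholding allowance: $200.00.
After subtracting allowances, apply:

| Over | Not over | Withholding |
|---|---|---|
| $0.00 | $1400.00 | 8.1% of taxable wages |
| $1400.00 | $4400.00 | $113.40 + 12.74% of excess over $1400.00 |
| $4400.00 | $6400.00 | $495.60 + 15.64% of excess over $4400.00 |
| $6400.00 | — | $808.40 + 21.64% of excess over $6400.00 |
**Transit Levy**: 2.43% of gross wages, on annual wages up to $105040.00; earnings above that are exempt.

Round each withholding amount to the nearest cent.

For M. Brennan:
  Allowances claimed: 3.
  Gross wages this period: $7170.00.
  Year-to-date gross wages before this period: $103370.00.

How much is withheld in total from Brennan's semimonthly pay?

$885.77

Earnings Tax: taxable = $7170.00 − 3×$200.00 = $6570.00
  $808.40 + 21.64% × ($6570.00 − $6400.00) = $808.40 + 21.64% × $170.00 = $845.19
Transit Levy: cap $105040.00 − YTD $103370.00 = $1670.00 subject; 2.43% × $1670.00 = $40.58
Total: $845.19 + $40.58 = $885.77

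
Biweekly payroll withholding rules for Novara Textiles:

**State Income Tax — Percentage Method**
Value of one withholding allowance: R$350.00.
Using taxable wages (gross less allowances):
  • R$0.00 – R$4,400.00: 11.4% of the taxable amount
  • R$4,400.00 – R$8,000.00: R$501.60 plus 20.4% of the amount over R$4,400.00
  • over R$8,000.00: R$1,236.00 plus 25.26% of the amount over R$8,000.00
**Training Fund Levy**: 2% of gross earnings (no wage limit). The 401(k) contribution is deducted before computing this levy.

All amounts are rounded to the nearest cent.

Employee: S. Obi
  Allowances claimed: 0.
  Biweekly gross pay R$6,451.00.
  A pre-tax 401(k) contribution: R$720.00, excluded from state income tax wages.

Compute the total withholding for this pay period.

State Income Tax: taxable = R$6,451.00 − R$720.00 = R$5,731.00
  R$501.60 + 20.4% × (R$5,731.00 − R$4,400.00) = R$501.60 + 20.4% × R$1,331.00 = R$773.12
Training Fund Levy: 2% × R$5,731.00 = R$114.62
Total: R$773.12 + R$114.62 = R$887.74

R$887.74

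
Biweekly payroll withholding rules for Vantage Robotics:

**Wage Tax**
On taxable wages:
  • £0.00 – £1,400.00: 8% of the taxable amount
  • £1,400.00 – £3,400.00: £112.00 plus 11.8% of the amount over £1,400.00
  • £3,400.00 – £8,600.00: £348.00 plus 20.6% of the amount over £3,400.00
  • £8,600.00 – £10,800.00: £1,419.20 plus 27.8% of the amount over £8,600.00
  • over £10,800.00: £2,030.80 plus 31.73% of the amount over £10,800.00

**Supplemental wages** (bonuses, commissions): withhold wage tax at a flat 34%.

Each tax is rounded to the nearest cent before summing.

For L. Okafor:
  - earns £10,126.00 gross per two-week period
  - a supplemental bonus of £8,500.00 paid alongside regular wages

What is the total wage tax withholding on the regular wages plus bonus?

£4,733.43

Wage Tax: taxable = £10,126.00
  £1,419.20 + 27.8% × (£10,126.00 − £8,600.00) = £1,419.20 + 27.8% × £1,526.00 = £1,843.43
Supplemental (34% flat on bonus): 34% × £8,500.00 = £2,890.00
Total wage tax: £1,843.43 + £2,890.00 = £4,733.43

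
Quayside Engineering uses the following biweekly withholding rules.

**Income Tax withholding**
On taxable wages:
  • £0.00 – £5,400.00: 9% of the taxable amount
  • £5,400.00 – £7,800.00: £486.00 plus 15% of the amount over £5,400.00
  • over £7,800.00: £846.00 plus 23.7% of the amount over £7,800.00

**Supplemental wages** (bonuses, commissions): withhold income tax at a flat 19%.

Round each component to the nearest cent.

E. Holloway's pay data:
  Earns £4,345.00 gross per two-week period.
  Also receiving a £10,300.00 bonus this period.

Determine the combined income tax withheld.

£2,348.05

Income Tax: taxable = £4,345.00
  9% × £4,345.00 = £391.05
Supplemental (19% flat on bonus): 19% × £10,300.00 = £1,957.00
Total income tax: £391.05 + £1,957.00 = £2,348.05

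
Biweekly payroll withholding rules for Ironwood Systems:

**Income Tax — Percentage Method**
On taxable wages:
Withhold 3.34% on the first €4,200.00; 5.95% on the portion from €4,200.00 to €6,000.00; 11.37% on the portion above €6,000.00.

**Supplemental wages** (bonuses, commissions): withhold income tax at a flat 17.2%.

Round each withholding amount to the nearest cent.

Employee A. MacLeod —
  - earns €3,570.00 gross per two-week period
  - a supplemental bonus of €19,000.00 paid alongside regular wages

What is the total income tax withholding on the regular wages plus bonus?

€3,387.24

Income Tax: taxable = €3,570.00
  3.34% × €3,570.00 = €119.24
Supplemental (17.2% flat on bonus): 17.2% × €19,000.00 = €3,268.00
Total income tax: €119.24 + €3,268.00 = €3,387.24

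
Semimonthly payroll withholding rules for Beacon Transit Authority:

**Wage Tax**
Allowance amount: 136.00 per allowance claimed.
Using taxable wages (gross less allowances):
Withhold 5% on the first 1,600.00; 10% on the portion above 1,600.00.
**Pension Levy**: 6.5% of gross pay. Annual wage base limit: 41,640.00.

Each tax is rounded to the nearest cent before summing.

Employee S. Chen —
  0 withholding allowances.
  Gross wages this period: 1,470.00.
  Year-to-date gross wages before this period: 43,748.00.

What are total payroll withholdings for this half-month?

73.50

Wage Tax: taxable = 1,470.00
  5% × 1,470.00 = 73.50
Pension Levy: YTD 43,748.00 ≥ cap 41,640.00 → 0.00
Total: 73.50 + 0.00 = 73.50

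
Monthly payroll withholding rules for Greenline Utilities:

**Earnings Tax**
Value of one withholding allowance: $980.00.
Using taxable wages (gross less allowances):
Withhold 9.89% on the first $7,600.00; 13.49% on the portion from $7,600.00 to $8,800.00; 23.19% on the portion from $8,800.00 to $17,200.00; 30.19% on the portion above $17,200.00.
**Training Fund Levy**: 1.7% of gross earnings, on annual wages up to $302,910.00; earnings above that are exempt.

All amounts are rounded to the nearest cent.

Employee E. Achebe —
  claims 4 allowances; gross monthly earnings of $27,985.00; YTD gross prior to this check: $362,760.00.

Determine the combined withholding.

Earnings Tax: taxable = $27,985.00 − 4×$980.00 = $24,065.00
  $2,861.48 + 30.19% × ($24,065.00 − $17,200.00) = $2,861.48 + 30.19% × $6,865.00 = $4,934.02
Training Fund Levy: YTD $362,760.00 ≥ cap $302,910.00 → $0.00
Total: $4,934.02 + $0.00 = $4,934.02

$4,934.02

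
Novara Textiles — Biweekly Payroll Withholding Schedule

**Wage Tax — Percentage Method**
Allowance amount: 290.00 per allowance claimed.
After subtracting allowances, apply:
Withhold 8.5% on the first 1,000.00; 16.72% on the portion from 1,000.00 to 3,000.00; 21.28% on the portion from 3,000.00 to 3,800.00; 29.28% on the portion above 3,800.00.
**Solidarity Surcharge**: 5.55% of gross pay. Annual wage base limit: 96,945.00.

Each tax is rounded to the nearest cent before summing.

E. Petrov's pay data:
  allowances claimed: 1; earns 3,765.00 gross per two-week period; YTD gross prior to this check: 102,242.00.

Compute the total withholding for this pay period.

Wage Tax: taxable = 3,765.00 − 1×290.00 = 3,475.00
  419.40 + 21.28% × (3,475.00 − 3,000.00) = 419.40 + 21.28% × 475.00 = 520.48
Solidarity Surcharge: YTD 102,242.00 ≥ cap 96,945.00 → 0.00
Total: 520.48 + 0.00 = 520.48

520.48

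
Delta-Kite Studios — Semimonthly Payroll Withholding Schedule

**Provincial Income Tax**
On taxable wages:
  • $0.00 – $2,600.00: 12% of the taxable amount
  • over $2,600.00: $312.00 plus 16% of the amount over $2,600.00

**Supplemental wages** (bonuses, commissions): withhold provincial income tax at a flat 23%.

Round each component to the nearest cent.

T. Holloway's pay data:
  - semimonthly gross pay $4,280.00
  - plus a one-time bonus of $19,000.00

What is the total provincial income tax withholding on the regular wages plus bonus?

Provincial Income Tax: taxable = $4,280.00
  $312.00 + 16% × ($4,280.00 − $2,600.00) = $312.00 + 16% × $1,680.00 = $580.80
Supplemental (23% flat on bonus): 23% × $19,000.00 = $4,370.00
Total provincial income tax: $580.80 + $4,370.00 = $4,950.80

$4,950.80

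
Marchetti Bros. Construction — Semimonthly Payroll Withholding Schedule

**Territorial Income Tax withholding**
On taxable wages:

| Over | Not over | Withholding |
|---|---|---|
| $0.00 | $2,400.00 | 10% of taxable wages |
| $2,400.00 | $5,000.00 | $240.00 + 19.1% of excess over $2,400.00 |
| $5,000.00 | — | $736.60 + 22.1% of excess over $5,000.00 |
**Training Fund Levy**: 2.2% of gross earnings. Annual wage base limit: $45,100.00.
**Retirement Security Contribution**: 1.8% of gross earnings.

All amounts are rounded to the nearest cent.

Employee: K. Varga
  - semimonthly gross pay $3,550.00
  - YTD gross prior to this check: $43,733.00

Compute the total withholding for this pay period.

Territorial Income Tax: taxable = $3,550.00
  $240.00 + 19.1% × ($3,550.00 − $2,400.00) = $240.00 + 19.1% × $1,150.00 = $459.65
Training Fund Levy: cap $45,100.00 − YTD $43,733.00 = $1,367.00 subject; 2.2% × $1,367.00 = $30.07
Retirement Security Contribution: 1.8% × $3,550.00 = $63.90
Total: $459.65 + $30.07 + $63.90 = $553.62

$553.62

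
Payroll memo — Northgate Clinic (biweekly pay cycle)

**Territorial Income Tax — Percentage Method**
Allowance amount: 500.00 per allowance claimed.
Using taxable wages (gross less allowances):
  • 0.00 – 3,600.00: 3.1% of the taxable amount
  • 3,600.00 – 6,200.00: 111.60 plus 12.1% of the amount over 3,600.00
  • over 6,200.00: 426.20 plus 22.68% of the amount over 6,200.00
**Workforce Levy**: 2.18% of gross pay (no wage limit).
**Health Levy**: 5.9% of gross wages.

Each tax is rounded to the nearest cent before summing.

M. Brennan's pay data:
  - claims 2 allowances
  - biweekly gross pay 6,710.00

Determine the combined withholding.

Territorial Income Tax: taxable = 6,710.00 − 2×500.00 = 5,710.00
  111.60 + 12.1% × (5,710.00 − 3,600.00) = 111.60 + 12.1% × 2,110.00 = 366.91
Workforce Levy: 2.18% × 6,710.00 = 146.28
Health Levy: 5.9% × 6,710.00 = 395.89
Total: 366.91 + 146.28 + 395.89 = 909.08

909.08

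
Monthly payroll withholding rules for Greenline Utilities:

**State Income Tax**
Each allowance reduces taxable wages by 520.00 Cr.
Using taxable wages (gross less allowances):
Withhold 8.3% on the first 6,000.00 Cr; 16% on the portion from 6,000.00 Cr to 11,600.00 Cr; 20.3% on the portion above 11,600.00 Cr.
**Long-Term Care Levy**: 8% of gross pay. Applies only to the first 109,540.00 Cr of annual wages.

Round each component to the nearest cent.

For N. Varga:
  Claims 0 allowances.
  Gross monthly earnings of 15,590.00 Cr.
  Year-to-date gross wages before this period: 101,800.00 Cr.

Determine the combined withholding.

2,823.17 Cr

State Income Tax: taxable = 15,590.00 Cr
  1,394.00 Cr + 20.3% × (15,590.00 Cr − 11,600.00 Cr) = 1,394.00 Cr + 20.3% × 3,990.00 Cr = 2,203.97 Cr
Long-Term Care Levy: cap 109,540.00 Cr − YTD 101,800.00 Cr = 7,740.00 Cr subject; 8% × 7,740.00 Cr = 619.20 Cr
Total: 2,203.97 Cr + 619.20 Cr = 2,823.17 Cr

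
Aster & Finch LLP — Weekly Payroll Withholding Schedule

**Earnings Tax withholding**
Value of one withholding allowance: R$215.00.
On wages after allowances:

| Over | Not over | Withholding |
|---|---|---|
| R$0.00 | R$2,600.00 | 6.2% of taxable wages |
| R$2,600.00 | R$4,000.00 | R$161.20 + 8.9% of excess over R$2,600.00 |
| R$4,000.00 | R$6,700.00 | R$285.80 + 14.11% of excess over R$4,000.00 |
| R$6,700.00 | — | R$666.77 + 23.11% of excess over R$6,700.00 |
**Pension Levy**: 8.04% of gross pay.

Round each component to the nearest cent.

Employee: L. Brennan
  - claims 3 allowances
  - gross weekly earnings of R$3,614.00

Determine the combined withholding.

Earnings Tax: taxable = R$3,614.00 − 3×R$215.00 = R$2,969.00
  R$161.20 + 8.9% × (R$2,969.00 − R$2,600.00) = R$161.20 + 8.9% × R$369.00 = R$194.04
Pension Levy: 8.04% × R$3,614.00 = R$290.57
Total: R$194.04 + R$290.57 = R$484.61

R$484.61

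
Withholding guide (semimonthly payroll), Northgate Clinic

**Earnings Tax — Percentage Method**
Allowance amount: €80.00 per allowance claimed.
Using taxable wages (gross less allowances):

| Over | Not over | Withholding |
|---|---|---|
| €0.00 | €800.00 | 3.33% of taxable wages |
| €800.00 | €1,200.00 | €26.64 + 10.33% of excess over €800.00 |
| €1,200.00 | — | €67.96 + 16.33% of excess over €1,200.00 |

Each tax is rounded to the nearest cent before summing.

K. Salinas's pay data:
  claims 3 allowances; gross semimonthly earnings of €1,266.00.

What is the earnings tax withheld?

€49.99

Earnings Tax: taxable = €1,266.00 − 3×€80.00 = €1,026.00
  €26.64 + 10.33% × (€1,026.00 − €800.00) = €26.64 + 10.33% × €226.00 = €49.99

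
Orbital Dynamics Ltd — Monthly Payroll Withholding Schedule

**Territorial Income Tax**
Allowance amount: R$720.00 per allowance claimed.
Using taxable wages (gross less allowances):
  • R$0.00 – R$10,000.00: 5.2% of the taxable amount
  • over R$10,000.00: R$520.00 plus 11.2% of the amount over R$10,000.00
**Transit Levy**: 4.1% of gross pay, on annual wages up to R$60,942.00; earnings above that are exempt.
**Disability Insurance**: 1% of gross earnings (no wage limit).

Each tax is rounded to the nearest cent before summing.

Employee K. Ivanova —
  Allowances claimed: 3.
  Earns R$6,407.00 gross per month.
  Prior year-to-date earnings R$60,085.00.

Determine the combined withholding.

Territorial Income Tax: taxable = R$6,407.00 − 3×R$720.00 = R$4,247.00
  5.2% × R$4,247.00 = R$220.84
Transit Levy: cap R$60,942.00 − YTD R$60,085.00 = R$857.00 subject; 4.1% × R$857.00 = R$35.14
Disability Insurance: 1% × R$6,407.00 = R$64.07
Total: R$220.84 + R$35.14 + R$64.07 = R$320.05

R$320.05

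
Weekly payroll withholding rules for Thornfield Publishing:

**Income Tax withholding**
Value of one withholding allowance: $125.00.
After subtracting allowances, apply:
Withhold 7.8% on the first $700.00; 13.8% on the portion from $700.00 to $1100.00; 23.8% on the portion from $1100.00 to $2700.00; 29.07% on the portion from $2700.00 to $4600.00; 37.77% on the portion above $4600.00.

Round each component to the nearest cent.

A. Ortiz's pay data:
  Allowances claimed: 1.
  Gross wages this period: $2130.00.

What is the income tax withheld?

$325.19

Income Tax: taxable = $2130.00 − 1×$125.00 = $2005.00
  $109.80 + 23.8% × ($2005.00 − $1100.00) = $109.80 + 23.8% × $905.00 = $325.19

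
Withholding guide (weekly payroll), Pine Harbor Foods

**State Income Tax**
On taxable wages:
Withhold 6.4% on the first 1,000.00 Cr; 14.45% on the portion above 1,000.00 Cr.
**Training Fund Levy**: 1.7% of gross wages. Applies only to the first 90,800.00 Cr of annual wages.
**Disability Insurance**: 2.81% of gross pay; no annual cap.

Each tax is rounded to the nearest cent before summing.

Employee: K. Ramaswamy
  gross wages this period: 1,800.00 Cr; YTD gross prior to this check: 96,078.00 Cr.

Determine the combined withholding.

230.18 Cr

State Income Tax: taxable = 1,800.00 Cr
  64.00 Cr + 14.45% × (1,800.00 Cr − 1,000.00 Cr) = 64.00 Cr + 14.45% × 800.00 Cr = 179.60 Cr
Training Fund Levy: YTD 96,078.00 Cr ≥ cap 90,800.00 Cr → 0.00 Cr
Disability Insurance: 2.81% × 1,800.00 Cr = 50.58 Cr
Total: 179.60 Cr + 0.00 Cr + 50.58 Cr = 230.18 Cr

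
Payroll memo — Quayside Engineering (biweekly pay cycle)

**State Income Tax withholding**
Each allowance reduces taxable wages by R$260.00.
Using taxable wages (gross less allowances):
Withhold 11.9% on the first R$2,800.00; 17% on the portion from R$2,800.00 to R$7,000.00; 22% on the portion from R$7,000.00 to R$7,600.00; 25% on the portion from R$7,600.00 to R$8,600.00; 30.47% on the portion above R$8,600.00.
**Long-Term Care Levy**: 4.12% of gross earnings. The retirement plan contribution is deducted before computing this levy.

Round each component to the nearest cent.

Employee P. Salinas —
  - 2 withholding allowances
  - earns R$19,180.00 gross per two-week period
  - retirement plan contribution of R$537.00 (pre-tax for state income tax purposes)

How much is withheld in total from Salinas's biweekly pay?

State Income Tax: taxable = R$19,180.00 − R$537.00 − 2×R$260.00 = R$18,123.00
  R$1,429.20 + 30.47% × (R$18,123.00 − R$8,600.00) = R$1,429.20 + 30.47% × R$9,523.00 = R$4,330.86
Long-Term Care Levy: 4.12% × R$18,643.00 = R$768.09
Total: R$4,330.86 + R$768.09 = R$5,098.95

R$5,098.95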